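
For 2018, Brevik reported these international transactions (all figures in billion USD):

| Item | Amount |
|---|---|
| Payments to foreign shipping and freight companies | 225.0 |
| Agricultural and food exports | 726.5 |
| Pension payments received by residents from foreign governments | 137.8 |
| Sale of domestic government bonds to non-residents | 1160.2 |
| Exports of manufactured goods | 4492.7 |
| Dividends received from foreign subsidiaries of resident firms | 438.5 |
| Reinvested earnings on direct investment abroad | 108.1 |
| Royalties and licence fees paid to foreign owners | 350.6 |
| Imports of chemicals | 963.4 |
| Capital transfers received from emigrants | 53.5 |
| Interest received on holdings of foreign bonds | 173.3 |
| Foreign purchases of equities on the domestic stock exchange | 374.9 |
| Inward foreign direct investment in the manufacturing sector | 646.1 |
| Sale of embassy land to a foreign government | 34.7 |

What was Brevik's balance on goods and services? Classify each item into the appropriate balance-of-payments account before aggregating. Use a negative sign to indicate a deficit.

3680.2

Goods: 726.5 + 4492.7 - 963.4 = 4255.8
Services: -225.0 - 350.6 = -575.6
Trade balance = 4255.8 + (-575.6) = 3680.2
(Excluded from the trade balance — secondary income: pension payments received by residents from foreign governments 137.8; financial account: sale of domestic government bonds to non-residents 1160.2, foreign purchases of equities on the domestic stock exchange 374.9, inward foreign direct investment in the manufacturing sector 646.1; primary income: dividends received from foreign subsidiaries of resident firms 438.5, reinvested earnings on direct investment abroad 108.1, interest received on holdings of foreign bonds 173.3; capital account: capital transfers received from emigrants 53.5, sale of embassy land to a foreign government 34.7.)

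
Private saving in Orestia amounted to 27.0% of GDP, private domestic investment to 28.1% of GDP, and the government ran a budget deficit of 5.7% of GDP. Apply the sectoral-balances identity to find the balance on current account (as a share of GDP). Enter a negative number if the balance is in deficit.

-6.8

By the sectoral-balances identity, CA = (S_private - I) + (T - G).
Private balance = 27.0 - 28.1 = -1.1
Government balance (T - G) = -5.7
CA = -1.1 + (-5.7) = -6.8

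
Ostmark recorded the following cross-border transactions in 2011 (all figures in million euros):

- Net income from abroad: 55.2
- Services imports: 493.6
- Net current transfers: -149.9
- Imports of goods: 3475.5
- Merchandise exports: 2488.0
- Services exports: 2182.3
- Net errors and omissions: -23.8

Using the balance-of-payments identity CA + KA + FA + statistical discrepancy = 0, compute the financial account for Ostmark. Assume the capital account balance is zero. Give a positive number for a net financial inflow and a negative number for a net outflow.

Goods balance = 2488.0 - 3475.5 = -987.5
Services balance = 2182.3 - 493.6 = 1688.7
Trade balance (goods + services) = -987.5 + 1688.7 = 701.2
Net primary income = 55.2
Net secondary income = -149.9
Current account = 701.2 + 55.2 + (-149.9) = 606.5
Financial account = -(606.5 + (-23.8)) = -582.7

-582.7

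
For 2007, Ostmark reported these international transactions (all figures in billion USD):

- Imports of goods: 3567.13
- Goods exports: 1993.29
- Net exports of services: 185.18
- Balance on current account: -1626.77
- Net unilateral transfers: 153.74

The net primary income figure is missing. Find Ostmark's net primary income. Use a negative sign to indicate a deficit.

Current account = goods balance + services balance + net primary income + net secondary income
Sum of the known components = -1234.92
Net primary income = CA - (known components) = -1626.77 - (-1234.92) = -391.85

-391.85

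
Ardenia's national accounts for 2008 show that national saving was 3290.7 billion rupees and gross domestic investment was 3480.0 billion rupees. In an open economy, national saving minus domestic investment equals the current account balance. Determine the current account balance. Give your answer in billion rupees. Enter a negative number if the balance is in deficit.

-189.3

CA = S - I = 3290.7 - 3480.0 = -189.3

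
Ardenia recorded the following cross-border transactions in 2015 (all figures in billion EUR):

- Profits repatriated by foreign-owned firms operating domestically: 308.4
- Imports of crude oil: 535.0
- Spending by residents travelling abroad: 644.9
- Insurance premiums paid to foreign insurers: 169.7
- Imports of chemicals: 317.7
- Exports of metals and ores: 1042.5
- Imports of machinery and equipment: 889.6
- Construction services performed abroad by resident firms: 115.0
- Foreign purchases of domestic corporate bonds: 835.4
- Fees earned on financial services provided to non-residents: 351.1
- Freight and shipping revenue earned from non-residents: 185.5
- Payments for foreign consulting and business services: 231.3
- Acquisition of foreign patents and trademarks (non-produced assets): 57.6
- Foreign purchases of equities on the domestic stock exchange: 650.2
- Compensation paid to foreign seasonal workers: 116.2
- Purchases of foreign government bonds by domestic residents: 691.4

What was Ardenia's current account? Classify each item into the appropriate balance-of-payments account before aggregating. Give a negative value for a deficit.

Goods: 1042.5 - 535.0 - 889.6 - 317.7 = -699.8
Services: 185.5 - 231.3 + 115.0 - 169.7 - 644.9 + 351.1 = -394.3
Primary income: -308.4 - 116.2 = -424.6
Current account = (-699.8) + (-394.3) + (-424.6) = -1518.7
(Excluded from the current account — financial account: foreign purchases of domestic corporate bonds 835.4, foreign purchases of equities on the domestic stock exchange 650.2, purchases of foreign government bonds by domestic residents 691.4; capital account: acquisition of foreign patents and trademarks (non-produced assets) 57.6.)

-1518.7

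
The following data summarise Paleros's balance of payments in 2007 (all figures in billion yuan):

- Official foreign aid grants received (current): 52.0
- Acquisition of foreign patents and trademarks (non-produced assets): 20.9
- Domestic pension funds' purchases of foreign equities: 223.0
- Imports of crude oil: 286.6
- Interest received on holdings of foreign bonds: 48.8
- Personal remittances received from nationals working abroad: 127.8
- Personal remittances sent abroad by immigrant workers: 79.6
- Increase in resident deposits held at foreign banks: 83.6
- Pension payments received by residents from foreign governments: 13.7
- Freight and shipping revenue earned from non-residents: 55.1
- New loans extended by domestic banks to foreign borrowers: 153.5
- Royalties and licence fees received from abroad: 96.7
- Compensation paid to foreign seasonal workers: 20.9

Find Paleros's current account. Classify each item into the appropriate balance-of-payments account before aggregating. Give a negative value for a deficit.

7.0

Goods: -286.6
Services: 96.7 + 55.1 = 151.8
Primary income: 48.8 - 20.9 = 27.9
Secondary income: -79.6 + 52.0 + 127.8 + 13.7 = 113.9
Current account = (-286.6) + 151.8 + 27.9 + 113.9 = 7.0
(Excluded from the current account — capital account: acquisition of foreign patents and trademarks (non-produced assets) 20.9; financial account: domestic pension funds' purchases of foreign equities 223.0, increase in resident deposits held at foreign banks 83.6, new loans extended by domestic banks to foreign borrowers 153.5.)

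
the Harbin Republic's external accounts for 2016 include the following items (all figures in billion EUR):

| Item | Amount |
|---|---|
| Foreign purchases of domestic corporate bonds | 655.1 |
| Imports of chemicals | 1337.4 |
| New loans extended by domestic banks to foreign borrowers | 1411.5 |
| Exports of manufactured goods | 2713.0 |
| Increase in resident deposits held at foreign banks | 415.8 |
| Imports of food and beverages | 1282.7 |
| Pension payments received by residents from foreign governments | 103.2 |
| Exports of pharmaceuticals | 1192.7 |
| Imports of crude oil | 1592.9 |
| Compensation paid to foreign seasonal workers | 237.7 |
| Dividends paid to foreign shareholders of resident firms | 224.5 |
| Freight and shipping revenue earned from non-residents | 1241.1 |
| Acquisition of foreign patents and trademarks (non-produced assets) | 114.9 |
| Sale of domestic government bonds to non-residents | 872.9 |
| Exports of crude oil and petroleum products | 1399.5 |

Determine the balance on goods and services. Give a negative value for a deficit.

2333.3

Goods: 2713.0 + 1399.5 - 1592.9 - 1337.4 + 1192.7 - 1282.7 = 1092.2
Services: 1241.1
Trade balance = 1092.2 + 1241.1 = 2333.3
(Excluded from the trade balance — financial account: foreign purchases of domestic corporate bonds 655.1, new loans extended by domestic banks to foreign borrowers 1411.5, increase in resident deposits held at foreign banks 415.8, sale of domestic government bonds to non-residents 872.9; secondary income: pension payments received by residents from foreign governments 103.2; primary income: compensation paid to foreign seasonal workers 237.7, dividends paid to foreign shareholders of resident firms 224.5; capital account: acquisition of foreign patents and trademarks (non-produced assets) 114.9.)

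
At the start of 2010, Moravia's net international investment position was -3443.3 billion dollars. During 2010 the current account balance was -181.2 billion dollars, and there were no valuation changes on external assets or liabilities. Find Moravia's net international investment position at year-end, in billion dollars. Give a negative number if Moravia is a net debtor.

-3624.5

With no valuation effects, change in NIIP = current account = -181.2
End-of-year NIIP = -3443.3 + (-181.2) = -3624.5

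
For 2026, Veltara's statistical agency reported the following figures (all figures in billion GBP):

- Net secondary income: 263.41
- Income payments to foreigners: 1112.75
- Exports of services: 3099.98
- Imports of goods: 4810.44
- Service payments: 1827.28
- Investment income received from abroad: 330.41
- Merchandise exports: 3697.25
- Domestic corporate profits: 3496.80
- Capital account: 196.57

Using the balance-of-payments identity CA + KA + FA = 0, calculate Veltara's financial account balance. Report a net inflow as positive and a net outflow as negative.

Goods balance = 3697.25 - 4810.44 = -1113.19
Services balance = 3099.98 - 1827.28 = 1272.70
Trade balance (goods + services) = -1113.19 + 1272.70 = 159.51
Net primary income = 330.41 - 1112.75 = -782.34
Net secondary income = 263.41
Current account = 159.51 + (-782.34) + 263.41 = -359.42
Financial account = -(-359.42 + 196.57) = 162.85

162.85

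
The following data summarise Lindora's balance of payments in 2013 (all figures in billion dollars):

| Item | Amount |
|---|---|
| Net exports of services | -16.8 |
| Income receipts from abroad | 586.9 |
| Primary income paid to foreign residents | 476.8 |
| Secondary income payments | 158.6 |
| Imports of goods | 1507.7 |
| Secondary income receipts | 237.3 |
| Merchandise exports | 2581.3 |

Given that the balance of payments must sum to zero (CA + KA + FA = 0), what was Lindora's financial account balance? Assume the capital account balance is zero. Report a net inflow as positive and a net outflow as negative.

-1245.6

Goods balance = 2581.3 - 1507.7 = 1073.6
Services balance = -16.8
Trade balance (goods + services) = 1073.6 + (-16.8) = 1056.8
Net primary income = 586.9 - 476.8 = 110.1
Net secondary income = 237.3 - 158.6 = 78.7
Current account = 1056.8 + 110.1 + 78.7 = 1245.6
Financial account = -(1245.6) = -1245.6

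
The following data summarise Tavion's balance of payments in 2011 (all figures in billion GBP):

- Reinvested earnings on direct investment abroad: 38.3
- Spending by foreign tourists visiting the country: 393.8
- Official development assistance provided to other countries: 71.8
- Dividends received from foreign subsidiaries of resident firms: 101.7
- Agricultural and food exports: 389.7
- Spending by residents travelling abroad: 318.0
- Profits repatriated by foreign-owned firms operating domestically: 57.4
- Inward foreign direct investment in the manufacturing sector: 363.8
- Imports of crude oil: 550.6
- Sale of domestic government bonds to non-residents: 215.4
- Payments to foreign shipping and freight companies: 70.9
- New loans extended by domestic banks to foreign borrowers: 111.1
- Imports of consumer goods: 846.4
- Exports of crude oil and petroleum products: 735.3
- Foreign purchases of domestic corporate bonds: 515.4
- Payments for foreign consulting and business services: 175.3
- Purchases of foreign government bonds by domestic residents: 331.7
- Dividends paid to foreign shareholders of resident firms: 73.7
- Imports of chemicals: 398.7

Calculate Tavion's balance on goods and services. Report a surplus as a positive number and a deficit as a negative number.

-841.1

Goods: 735.3 - 846.4 - 550.6 - 398.7 + 389.7 = -670.7
Services: -70.9 - 175.3 - 318.0 + 393.8 = -170.4
Trade balance = -670.7 + (-170.4) = -841.1
(Excluded from the trade balance — primary income: reinvested earnings on direct investment abroad 38.3, dividends received from foreign subsidiaries of resident firms 101.7, profits repatriated by foreign-owned firms operating domestically 57.4, dividends paid to foreign shareholders of resident firms 73.7; secondary income: official development assistance provided to other countries 71.8; financial account: inward foreign direct investment in the manufacturing sector 363.8, sale of domestic government bonds to non-residents 215.4, new loans extended by domestic banks to foreign borrowers 111.1, foreign purchases of domestic corporate bonds 515.4, purchases of foreign government bonds by domestic residents 331.7.)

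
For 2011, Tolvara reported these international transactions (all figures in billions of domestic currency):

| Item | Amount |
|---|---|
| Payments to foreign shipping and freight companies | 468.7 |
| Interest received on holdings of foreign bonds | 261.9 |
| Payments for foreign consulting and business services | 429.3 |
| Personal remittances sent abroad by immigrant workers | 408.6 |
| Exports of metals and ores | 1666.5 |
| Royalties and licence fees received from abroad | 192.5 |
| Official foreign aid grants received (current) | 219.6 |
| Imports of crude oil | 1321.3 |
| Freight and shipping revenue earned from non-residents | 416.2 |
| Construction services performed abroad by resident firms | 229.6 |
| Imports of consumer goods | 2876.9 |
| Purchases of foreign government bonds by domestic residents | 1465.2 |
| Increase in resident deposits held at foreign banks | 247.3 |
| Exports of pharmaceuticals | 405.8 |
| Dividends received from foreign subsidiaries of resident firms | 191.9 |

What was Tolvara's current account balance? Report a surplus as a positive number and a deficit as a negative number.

Goods: -1321.3 - 2876.9 + 405.8 + 1666.5 = -2125.9
Services: -429.3 + 229.6 + 416.2 - 468.7 + 192.5 = -59.7
Primary income: 191.9 + 261.9 = 453.8
Secondary income: 219.6 - 408.6 = -189.0
Current account = (-2125.9) + (-59.7) + 453.8 + (-189.0) = -1920.8
(Excluded from the current account — financial account: purchases of foreign government bonds by domestic residents 1465.2, increase in resident deposits held at foreign banks 247.3.)

-1920.8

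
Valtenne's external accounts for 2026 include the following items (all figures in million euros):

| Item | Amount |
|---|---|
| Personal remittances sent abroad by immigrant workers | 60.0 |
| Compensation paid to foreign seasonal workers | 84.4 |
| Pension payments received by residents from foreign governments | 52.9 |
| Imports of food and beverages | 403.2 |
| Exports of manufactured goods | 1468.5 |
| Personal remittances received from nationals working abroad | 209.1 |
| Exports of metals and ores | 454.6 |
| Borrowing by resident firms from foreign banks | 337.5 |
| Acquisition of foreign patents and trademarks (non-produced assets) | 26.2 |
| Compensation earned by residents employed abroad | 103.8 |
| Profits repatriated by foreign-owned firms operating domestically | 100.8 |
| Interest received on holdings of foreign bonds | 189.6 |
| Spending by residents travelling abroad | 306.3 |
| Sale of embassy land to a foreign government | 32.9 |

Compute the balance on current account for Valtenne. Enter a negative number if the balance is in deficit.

1523.8

Goods: 1468.5 + 454.6 - 403.2 = 1519.9
Services: -306.3
Primary income: -100.8 + 189.6 - 84.4 + 103.8 = 108.2
Secondary income: 52.9 - 60.0 + 209.1 = 202.0
Current account = 1519.9 + (-306.3) + 108.2 + 202.0 = 1523.8
(Excluded from the current account — financial account: borrowing by resident firms from foreign banks 337.5; capital account: acquisition of foreign patents and trademarks (non-produced assets) 26.2, sale of embassy land to a foreign government 32.9.)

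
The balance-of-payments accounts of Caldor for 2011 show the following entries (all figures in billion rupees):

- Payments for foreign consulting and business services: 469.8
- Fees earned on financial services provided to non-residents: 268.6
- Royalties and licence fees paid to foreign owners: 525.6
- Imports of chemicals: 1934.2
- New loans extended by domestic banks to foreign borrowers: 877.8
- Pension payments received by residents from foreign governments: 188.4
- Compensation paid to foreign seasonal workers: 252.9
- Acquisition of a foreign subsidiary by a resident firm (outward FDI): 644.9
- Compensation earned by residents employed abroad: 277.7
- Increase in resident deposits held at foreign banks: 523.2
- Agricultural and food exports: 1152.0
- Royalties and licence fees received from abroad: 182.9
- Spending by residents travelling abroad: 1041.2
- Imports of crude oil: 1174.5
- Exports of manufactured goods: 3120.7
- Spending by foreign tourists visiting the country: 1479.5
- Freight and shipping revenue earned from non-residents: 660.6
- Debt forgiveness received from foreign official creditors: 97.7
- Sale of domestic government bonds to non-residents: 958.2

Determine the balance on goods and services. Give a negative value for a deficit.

Goods: -1174.5 - 1934.2 + 3120.7 + 1152.0 = 1164.0
Services: 268.6 + 182.9 - 469.8 - 525.6 + 1479.5 - 1041.2 + 660.6 = 555.0
Trade balance = 1164.0 + 555.0 = 1719.0
(Excluded from the trade balance — financial account: new loans extended by domestic banks to foreign borrowers 877.8, acquisition of a foreign subsidiary by a resident firm (outward FDI) 644.9, increase in resident deposits held at foreign banks 523.2, sale of domestic government bonds to non-residents 958.2; secondary income: pension payments received by residents from foreign governments 188.4; primary income: compensation paid to foreign seasonal workers 252.9, compensation earned by residents employed abroad 277.7; capital account: debt forgiveness received from foreign official creditors 97.7.)

1719.0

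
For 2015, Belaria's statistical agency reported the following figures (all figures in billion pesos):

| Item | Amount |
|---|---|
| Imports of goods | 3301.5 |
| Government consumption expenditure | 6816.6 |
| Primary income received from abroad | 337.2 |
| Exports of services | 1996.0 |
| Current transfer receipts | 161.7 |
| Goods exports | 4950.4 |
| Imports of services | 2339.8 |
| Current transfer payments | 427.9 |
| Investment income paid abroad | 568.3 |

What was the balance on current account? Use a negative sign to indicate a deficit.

Goods balance = 4950.4 - 3301.5 = 1648.9
Services balance = 1996.0 - 2339.8 = -343.8
Trade balance (goods + services) = 1648.9 + (-343.8) = 1305.1
Net primary income = 337.2 - 568.3 = -231.1
Net secondary income = 161.7 - 427.9 = -266.2
Current account = 1305.1 + (-231.1) + (-266.2) = 807.8

807.8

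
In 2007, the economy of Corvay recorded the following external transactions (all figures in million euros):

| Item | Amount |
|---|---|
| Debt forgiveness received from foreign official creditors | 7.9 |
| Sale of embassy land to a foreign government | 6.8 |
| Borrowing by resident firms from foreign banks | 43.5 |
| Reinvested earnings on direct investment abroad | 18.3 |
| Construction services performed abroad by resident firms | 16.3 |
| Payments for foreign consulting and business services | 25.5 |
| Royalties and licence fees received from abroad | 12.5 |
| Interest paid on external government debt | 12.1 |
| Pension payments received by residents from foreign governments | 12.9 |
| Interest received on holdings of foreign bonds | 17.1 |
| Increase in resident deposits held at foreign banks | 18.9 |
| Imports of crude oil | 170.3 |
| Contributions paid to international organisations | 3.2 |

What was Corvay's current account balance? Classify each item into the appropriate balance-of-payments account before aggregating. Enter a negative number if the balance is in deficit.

Goods: -170.3
Services: 16.3 - 25.5 + 12.5 = 3.3
Primary income: 17.1 + 18.3 - 12.1 = 23.3
Secondary income: 12.9 - 3.2 = 9.7
Current account = (-170.3) + 3.3 + 23.3 + 9.7 = -134.0
(Excluded from the current account — capital account: debt forgiveness received from foreign official creditors 7.9, sale of embassy land to a foreign government 6.8; financial account: borrowing by resident firms from foreign banks 43.5, increase in resident deposits held at foreign banks 18.9.)

-134.0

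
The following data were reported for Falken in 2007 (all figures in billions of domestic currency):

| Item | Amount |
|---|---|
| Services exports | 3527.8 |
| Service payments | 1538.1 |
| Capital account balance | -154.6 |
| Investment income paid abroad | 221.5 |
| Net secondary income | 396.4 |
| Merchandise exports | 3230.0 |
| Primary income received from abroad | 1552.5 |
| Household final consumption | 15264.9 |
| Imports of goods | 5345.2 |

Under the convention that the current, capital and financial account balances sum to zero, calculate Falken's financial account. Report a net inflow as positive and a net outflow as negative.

-1447.3

Goods balance = 3230.0 - 5345.2 = -2115.2
Services balance = 3527.8 - 1538.1 = 1989.7
Trade balance (goods + services) = -2115.2 + 1989.7 = -125.5
Net primary income = 1552.5 - 221.5 = 1331.0
Net secondary income = 396.4
Current account = -125.5 + 1331.0 + 396.4 = 1601.9
Financial account = -(1601.9 + (-154.6)) = -1447.3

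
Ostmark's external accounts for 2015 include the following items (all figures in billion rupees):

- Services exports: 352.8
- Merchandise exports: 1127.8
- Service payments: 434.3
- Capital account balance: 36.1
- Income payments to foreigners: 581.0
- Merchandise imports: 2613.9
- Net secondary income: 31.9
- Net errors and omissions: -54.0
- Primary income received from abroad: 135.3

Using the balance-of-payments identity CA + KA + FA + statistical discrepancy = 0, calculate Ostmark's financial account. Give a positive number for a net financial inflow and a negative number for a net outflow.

Goods balance = 1127.8 - 2613.9 = -1486.1
Services balance = 352.8 - 434.3 = -81.5
Trade balance (goods + services) = -1486.1 + (-81.5) = -1567.6
Net primary income = 135.3 - 581.0 = -445.7
Net secondary income = 31.9
Current account = -1567.6 + (-445.7) + 31.9 = -1981.4
Financial account = -(-1981.4 + 36.1 + (-54.0)) = 1999.3

1999.3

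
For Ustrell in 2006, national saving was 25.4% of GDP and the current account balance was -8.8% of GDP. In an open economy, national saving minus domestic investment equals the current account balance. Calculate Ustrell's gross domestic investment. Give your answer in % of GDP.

34.2

I = S - CA = 25.4 - (-8.8) = 34.2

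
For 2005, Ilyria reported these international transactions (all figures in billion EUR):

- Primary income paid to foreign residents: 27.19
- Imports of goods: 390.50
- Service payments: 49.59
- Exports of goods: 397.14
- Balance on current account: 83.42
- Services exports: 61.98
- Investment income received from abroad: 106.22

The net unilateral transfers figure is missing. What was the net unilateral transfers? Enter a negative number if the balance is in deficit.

Current account = goods balance + services balance + net primary income + net secondary income
Sum of the known components = 98.06
Net unilateral transfers = CA - (known components) = 83.42 - 98.06 = -14.64

-14.64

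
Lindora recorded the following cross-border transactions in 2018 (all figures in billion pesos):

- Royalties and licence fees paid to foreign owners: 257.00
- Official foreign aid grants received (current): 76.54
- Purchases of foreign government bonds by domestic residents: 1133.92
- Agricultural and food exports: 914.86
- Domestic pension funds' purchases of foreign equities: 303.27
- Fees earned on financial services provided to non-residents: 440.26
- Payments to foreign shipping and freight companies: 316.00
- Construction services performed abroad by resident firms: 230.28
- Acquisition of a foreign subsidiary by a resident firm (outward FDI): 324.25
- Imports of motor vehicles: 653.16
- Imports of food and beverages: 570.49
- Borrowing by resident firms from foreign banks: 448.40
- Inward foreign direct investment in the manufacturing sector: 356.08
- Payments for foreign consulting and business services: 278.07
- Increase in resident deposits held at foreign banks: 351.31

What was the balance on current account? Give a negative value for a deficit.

Goods: 914.86 - 653.16 - 570.49 = -308.79
Services: -278.07 - 316.00 + 230.28 - 257.00 + 440.26 = -180.53
Secondary income: 76.54
Current account = (-308.79) + (-180.53) + 76.54 = -412.78
(Excluded from the current account — financial account: purchases of foreign government bonds by domestic residents 1133.92, domestic pension funds' purchases of foreign equities 303.27, acquisition of a foreign subsidiary by a resident firm (outward FDI) 324.25, borrowing by resident firms from foreign banks 448.40, inward foreign direct investment in the manufacturing sector 356.08, increase in resident deposits held at foreign banks 351.31.)

-412.78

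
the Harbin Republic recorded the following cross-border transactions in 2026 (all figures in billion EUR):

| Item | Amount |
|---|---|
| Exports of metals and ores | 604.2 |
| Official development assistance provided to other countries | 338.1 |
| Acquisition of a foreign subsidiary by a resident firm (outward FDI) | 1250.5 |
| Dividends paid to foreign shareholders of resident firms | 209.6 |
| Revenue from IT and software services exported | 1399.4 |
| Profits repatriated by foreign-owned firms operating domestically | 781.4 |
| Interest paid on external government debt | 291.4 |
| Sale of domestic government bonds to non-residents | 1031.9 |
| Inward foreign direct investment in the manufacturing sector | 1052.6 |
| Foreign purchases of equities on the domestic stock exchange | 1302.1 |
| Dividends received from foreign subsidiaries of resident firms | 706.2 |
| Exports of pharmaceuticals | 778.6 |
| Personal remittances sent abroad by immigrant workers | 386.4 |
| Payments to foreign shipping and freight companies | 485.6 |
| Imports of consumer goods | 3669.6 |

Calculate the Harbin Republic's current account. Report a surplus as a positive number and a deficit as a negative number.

Goods: 604.2 - 3669.6 + 778.6 = -2286.8
Services: 1399.4 - 485.6 = 913.8
Primary income: 706.2 - 781.4 - 209.6 - 291.4 = -576.2
Secondary income: -338.1 - 386.4 = -724.5
Current account = (-2286.8) + 913.8 + (-576.2) + (-724.5) = -2673.7
(Excluded from the current account — financial account: acquisition of a foreign subsidiary by a resident firm (outward FDI) 1250.5, sale of domestic government bonds to non-residents 1031.9, inward foreign direct investment in the manufacturing sector 1052.6, foreign purchases of equities on the domestic stock exchange 1302.1.)

-2673.7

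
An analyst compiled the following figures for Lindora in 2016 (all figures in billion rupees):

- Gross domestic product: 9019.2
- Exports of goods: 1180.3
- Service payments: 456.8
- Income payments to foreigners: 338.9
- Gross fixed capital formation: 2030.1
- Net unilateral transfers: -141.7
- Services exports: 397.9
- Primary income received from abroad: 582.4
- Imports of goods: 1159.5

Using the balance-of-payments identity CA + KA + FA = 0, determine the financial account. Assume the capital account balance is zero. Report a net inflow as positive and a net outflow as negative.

Goods balance = 1180.3 - 1159.5 = 20.8
Services balance = 397.9 - 456.8 = -58.9
Trade balance (goods + services) = 20.8 + (-58.9) = -38.1
Net primary income = 582.4 - 338.9 = 243.5
Net secondary income = -141.7
Current account = -38.1 + 243.5 + (-141.7) = 63.7
Financial account = -(63.7) = -63.7

-63.7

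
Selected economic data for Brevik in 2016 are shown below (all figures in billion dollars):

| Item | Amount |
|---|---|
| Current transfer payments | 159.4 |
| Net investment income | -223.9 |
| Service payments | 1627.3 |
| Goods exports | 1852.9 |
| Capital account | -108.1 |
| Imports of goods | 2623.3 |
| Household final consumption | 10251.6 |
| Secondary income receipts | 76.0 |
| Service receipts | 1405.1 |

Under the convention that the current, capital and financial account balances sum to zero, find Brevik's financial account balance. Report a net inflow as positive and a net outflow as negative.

1408.0

Goods balance = 1852.9 - 2623.3 = -770.4
Services balance = 1405.1 - 1627.3 = -222.2
Trade balance (goods + services) = -770.4 + (-222.2) = -992.6
Net primary income = -223.9
Net secondary income = 76.0 - 159.4 = -83.4
Current account = -992.6 + (-223.9) + (-83.4) = -1299.9
Financial account = -(-1299.9 + (-108.1)) = 1408.0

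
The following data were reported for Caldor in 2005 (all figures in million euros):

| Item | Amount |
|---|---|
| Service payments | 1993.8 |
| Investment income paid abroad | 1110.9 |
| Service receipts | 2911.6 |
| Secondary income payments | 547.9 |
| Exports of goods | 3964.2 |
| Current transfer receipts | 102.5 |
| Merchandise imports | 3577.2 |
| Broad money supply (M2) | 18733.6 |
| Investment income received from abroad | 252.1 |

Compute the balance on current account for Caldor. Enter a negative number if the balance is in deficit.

Goods balance = 3964.2 - 3577.2 = 387.0
Services balance = 2911.6 - 1993.8 = 917.8
Trade balance (goods + services) = 387.0 + 917.8 = 1304.8
Net primary income = 252.1 - 1110.9 = -858.8
Net secondary income = 102.5 - 547.9 = -445.4
Current account = 1304.8 + (-858.8) + (-445.4) = 0.6

0.6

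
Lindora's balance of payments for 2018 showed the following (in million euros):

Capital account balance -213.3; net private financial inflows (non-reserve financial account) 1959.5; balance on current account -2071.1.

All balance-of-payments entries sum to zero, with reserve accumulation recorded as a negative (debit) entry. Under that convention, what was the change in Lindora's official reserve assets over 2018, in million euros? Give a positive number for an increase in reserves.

Official reserve transactions balance = -((-2071.1) + (-213.3) + 1959.5) = 324.9
An accumulation of reserves is recorded as a debit (negative entry), so the change in the stock of reserves is the negative of that balance.
Change in official reserves = -(324.9) = -324.9

-324.9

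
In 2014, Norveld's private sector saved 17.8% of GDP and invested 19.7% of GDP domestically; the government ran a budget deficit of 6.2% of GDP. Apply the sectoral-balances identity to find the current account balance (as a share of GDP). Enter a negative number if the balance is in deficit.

By the sectoral-balances identity, CA = (S_private - I) + (T - G).
Private balance = 17.8 - 19.7 = -1.9
Government balance (T - G) = -6.2
CA = -1.9 + (-6.2) = -8.1

-8.1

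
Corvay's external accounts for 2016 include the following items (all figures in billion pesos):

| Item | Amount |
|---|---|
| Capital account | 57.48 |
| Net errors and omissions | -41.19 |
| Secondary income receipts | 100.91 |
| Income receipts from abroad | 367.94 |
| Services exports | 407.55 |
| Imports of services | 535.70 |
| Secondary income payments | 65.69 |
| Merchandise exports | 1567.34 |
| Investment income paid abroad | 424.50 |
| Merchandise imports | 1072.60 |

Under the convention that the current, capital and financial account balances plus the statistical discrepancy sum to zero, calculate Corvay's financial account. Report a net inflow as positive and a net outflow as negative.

Goods balance = 1567.34 - 1072.60 = 494.74
Services balance = 407.55 - 535.70 = -128.15
Trade balance (goods + services) = 494.74 + (-128.15) = 366.59
Net primary income = 367.94 - 424.50 = -56.56
Net secondary income = 100.91 - 65.69 = 35.22
Current account = 366.59 + (-56.56) + 35.22 = 345.25
Financial account = -(345.25 + 57.48 + (-41.19)) = -361.54

-361.54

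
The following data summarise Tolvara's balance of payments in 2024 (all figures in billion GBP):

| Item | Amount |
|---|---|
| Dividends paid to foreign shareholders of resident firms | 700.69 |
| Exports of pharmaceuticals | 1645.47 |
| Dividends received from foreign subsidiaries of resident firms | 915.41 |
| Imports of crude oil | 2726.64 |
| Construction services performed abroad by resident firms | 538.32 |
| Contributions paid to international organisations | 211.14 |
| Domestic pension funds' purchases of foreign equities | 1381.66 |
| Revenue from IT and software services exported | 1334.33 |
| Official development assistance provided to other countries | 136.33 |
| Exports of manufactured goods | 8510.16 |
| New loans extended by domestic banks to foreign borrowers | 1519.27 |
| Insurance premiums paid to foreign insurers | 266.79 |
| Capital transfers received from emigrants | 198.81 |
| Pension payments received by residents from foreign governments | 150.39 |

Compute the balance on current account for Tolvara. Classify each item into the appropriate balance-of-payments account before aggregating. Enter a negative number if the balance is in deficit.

Goods: -2726.64 + 8510.16 + 1645.47 = 7428.99
Services: -266.79 + 1334.33 + 538.32 = 1605.86
Primary income: 915.41 - 700.69 = 214.72
Secondary income: 150.39 - 136.33 - 211.14 = -197.08
Current account = 7428.99 + 1605.86 + 214.72 + (-197.08) = 9052.49
(Excluded from the current account — financial account: domestic pension funds' purchases of foreign equities 1381.66, new loans extended by domestic banks to foreign borrowers 1519.27; capital account: capital transfers received from emigrants 198.81.)

9052.49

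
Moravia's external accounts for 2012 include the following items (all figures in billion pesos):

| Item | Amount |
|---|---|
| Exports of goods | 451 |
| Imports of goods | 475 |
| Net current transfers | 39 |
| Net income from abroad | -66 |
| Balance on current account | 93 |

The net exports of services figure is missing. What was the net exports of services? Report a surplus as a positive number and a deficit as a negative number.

144

Current account = goods balance + services balance + net primary income + net secondary income
Sum of the known components = -51
Net exports of services = CA - (known components) = 93 - (-51) = 144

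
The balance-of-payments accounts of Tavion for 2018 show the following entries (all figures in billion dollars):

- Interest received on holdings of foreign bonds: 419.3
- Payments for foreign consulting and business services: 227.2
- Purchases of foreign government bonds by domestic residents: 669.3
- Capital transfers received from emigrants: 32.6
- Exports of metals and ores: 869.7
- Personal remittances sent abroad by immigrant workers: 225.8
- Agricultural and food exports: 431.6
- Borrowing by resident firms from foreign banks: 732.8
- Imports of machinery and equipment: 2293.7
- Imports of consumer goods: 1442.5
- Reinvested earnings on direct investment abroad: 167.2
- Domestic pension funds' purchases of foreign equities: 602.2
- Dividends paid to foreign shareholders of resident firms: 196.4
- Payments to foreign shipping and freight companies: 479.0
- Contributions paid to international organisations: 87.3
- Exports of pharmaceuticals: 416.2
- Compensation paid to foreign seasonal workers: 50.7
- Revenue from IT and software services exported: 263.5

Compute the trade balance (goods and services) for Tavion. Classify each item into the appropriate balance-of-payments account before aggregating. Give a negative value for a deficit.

-2461.4

Goods: 431.6 + 869.7 - 1442.5 - 2293.7 + 416.2 = -2018.7
Services: -479.0 + 263.5 - 227.2 = -442.7
Trade balance = -2018.7 + (-442.7) = -2461.4
(Excluded from the trade balance — primary income: interest received on holdings of foreign bonds 419.3, reinvested earnings on direct investment abroad 167.2, dividends paid to foreign shareholders of resident firms 196.4, compensation paid to foreign seasonal workers 50.7; financial account: purchases of foreign government bonds by domestic residents 669.3, borrowing by resident firms from foreign banks 732.8, domestic pension funds' purchases of foreign equities 602.2; capital account: capital transfers received from emigrants 32.6; secondary income: personal remittances sent abroad by immigrant workers 225.8, contributions paid to international organisations 87.3.)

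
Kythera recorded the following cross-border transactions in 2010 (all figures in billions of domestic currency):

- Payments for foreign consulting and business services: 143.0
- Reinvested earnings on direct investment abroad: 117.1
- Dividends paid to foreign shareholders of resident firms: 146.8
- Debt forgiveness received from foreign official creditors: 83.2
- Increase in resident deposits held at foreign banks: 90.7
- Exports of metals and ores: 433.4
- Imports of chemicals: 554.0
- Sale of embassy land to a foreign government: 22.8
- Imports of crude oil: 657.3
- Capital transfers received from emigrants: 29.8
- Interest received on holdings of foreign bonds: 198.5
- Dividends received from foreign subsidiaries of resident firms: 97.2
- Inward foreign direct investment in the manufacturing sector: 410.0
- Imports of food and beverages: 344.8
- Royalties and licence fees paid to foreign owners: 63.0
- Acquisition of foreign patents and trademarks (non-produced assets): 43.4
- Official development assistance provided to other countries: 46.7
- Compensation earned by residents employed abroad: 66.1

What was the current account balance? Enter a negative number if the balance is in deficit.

Goods: 433.4 - 554.0 - 657.3 - 344.8 = -1122.7
Services: -63.0 - 143.0 = -206.0
Primary income: -146.8 + 66.1 + 97.2 + 198.5 + 117.1 = 332.1
Secondary income: -46.7
Current account = (-1122.7) + (-206.0) + 332.1 + (-46.7) = -1043.3
(Excluded from the current account — capital account: debt forgiveness received from foreign official creditors 83.2, sale of embassy land to a foreign government 22.8, capital transfers received from emigrants 29.8, acquisition of foreign patents and trademarks (non-produced assets) 43.4; financial account: increase in resident deposits held at foreign banks 90.7, inward foreign direct investment in the manufacturing sector 410.0.)

-1043.3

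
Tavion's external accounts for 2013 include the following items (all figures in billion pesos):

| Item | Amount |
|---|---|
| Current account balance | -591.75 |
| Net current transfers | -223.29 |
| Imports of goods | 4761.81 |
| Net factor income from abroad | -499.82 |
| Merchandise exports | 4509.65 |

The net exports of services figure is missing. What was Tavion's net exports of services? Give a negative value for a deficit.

Current account = goods balance + services balance + net primary income + net secondary income
Sum of the known components = -975.27
Net exports of services = CA - (known components) = -591.75 - (-975.27) = 383.52

383.52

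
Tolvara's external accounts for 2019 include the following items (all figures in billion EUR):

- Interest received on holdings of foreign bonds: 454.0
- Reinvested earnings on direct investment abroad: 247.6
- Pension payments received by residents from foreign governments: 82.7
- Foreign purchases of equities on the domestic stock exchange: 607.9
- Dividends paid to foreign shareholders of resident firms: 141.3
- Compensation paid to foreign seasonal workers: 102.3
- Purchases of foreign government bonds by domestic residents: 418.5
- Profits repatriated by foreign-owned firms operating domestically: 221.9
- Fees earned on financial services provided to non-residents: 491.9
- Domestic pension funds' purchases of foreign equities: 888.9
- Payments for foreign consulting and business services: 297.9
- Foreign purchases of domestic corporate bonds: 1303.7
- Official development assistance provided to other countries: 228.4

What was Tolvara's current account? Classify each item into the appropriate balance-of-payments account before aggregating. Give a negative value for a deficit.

284.4

Services: 491.9 - 297.9 = 194.0
Primary income: -141.3 + 454.0 + 247.6 - 221.9 - 102.3 = 236.1
Secondary income: -228.4 + 82.7 = -145.7
Current account = 194.0 + 236.1 + (-145.7) = 284.4
(Excluded from the current account — financial account: foreign purchases of equities on the domestic stock exchange 607.9, purchases of foreign government bonds by domestic residents 418.5, domestic pension funds' purchases of foreign equities 888.9, foreign purchases of domestic corporate bonds 1303.7.)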